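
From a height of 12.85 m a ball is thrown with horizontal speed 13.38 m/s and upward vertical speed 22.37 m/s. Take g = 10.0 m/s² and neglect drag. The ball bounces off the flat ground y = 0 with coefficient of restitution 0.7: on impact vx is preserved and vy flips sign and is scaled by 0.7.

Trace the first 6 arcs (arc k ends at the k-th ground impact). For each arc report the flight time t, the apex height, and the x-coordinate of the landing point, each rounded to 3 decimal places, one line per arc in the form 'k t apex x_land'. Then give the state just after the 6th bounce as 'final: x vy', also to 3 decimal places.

1 4.989 37.871 66.754
2 3.853 18.557 118.307
3 2.697 9.093 154.394
4 1.888 4.455 179.655
5 1.322 2.183 197.337
6 0.925 1.070 209.715
final: 209.715 3.238

Arc 1: start y=12.850, vy=22.370 → t=4.989, apex=37.871, x_land=66.754, impact vy=-27.521
  bounce: vy ← 0.7·27.521 = 19.265
Arc 2: start y=0.000, vy=19.265 → t=3.853, apex=18.557, x_land=118.307, impact vy=-19.265
  bounce: vy ← 0.7·19.265 = 13.485
Arc 3: start y=0.000, vy=13.485 → t=2.697, apex=9.093, x_land=154.394, impact vy=-13.485
  bounce: vy ← 0.7·13.485 = 9.440
Arc 4: start y=0.000, vy=9.440 → t=1.888, apex=4.455, x_land=179.655, impact vy=-9.440
  bounce: vy ← 0.7·9.440 = 6.608
Arc 5: start y=0.000, vy=6.608 → t=1.322, apex=2.183, x_land=197.337, impact vy=-6.608
  bounce: vy ← 0.7·6.608 = 4.625
Arc 6: start y=0.000, vy=4.625 → t=0.925, apex=1.070, x_land=209.715, impact vy=-4.625
  bounce: vy ← 0.7·4.625 = 3.238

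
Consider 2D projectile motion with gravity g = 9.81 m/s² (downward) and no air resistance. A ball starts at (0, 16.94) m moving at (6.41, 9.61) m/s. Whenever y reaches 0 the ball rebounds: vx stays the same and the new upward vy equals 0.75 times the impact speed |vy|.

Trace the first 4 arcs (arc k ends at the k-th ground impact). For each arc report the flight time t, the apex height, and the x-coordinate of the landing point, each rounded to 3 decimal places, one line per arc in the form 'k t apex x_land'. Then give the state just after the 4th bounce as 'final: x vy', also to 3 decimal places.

1 3.080 21.647 19.745
2 3.151 12.176 39.944
3 2.363 6.849 55.093
4 1.773 3.853 66.455
final: 66.455 6.521

Arc 1: start y=16.940, vy=9.610 → t=3.080, apex=21.647, x_land=19.745, impact vy=-20.609
  bounce: vy ← 0.75·20.609 = 15.456
Arc 2: start y=0.000, vy=15.456 → t=3.151, apex=12.176, x_land=39.944, impact vy=-15.456
  bounce: vy ← 0.75·15.456 = 11.592
Arc 3: start y=0.000, vy=11.592 → t=2.363, apex=6.849, x_land=55.093, impact vy=-11.592
  bounce: vy ← 0.75·11.592 = 8.694
Arc 4: start y=0.000, vy=8.694 → t=1.773, apex=3.853, x_land=66.455, impact vy=-8.694
  bounce: vy ← 0.75·8.694 = 6.521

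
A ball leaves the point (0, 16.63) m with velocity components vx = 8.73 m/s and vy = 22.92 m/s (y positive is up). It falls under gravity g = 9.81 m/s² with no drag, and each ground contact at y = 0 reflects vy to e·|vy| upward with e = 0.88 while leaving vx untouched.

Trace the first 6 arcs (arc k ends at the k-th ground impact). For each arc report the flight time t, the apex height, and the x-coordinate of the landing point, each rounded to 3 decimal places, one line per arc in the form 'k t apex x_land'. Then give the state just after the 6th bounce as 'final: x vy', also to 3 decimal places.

Arc 1: start y=16.630, vy=22.920 → t=5.311, apex=43.405, x_land=46.366, impact vy=-29.182
  bounce: vy ← 0.88·29.182 = 25.680
Arc 2: start y=0.000, vy=25.680 → t=5.236, apex=33.613, x_land=92.073, impact vy=-25.680
  bounce: vy ← 0.88·25.680 = 22.599
Arc 3: start y=0.000, vy=22.599 → t=4.607, apex=26.030, x_land=132.294, impact vy=-22.599
  bounce: vy ← 0.88·22.599 = 19.887
Arc 4: start y=0.000, vy=19.887 → t=4.054, apex=20.157, x_land=167.689, impact vy=-19.887
  bounce: vy ← 0.88·19.887 = 17.500
Arc 5: start y=0.000, vy=17.500 → t=3.568, apex=15.610, x_land=198.837, impact vy=-17.500
  bounce: vy ← 0.88·17.500 = 15.400
Arc 6: start y=0.000, vy=15.400 → t=3.140, apex=12.088, x_land=226.247, impact vy=-15.400
  bounce: vy ← 0.88·15.400 = 13.552

1 5.311 43.405 46.366
2 5.236 33.613 92.073
3 4.607 26.030 132.294
4 4.054 20.157 167.689
5 3.568 15.610 198.837
6 3.140 12.088 226.247
final: 226.247 13.552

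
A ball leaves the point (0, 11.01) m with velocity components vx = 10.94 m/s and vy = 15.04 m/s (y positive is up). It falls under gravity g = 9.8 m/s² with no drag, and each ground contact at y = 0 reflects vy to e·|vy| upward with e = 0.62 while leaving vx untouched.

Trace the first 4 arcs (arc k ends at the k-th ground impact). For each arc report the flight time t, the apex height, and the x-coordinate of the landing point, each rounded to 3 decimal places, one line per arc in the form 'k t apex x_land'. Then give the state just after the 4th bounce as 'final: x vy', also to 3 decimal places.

Arc 1: start y=11.010, vy=15.040 → t=3.680, apex=22.551, x_land=40.259, impact vy=-21.024
  bounce: vy ← 0.62·21.024 = 13.035
Arc 2: start y=0.000, vy=13.035 → t=2.660, apex=8.669, x_land=69.361, impact vy=-13.035
  bounce: vy ← 0.62·13.035 = 8.082
Arc 3: start y=0.000, vy=8.082 → t=1.649, apex=3.332, x_land=87.404, impact vy=-8.082
  bounce: vy ← 0.62·8.082 = 5.011
Arc 4: start y=0.000, vy=5.011 → t=1.023, apex=1.281, x_land=98.591, impact vy=-5.011
  bounce: vy ← 0.62·5.011 = 3.107

1 3.680 22.551 40.259
2 2.660 8.669 69.361
3 1.649 3.332 87.404
4 1.023 1.281 98.591
final: 98.591 3.107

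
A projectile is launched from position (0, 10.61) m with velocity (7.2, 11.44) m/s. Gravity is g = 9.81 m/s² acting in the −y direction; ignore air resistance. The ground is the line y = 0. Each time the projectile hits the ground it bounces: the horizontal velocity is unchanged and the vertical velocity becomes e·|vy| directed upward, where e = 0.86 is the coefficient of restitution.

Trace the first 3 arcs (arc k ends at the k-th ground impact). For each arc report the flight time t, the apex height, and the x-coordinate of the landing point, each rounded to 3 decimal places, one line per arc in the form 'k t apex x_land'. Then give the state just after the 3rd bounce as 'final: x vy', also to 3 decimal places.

1 3.043 17.280 21.911
2 3.228 12.781 45.155
3 2.776 9.453 65.145
final: 65.145 11.712

Arc 1: start y=10.610, vy=11.440 → t=3.043, apex=17.280, x_land=21.911, impact vy=-18.413
  bounce: vy ← 0.86·18.413 = 15.835
Arc 2: start y=0.000, vy=15.835 → t=3.228, apex=12.781, x_land=45.155, impact vy=-15.835
  bounce: vy ← 0.86·15.835 = 13.618
Arc 3: start y=0.000, vy=13.618 → t=2.776, apex=9.453, x_land=65.145, impact vy=-13.618
  bounce: vy ← 0.86·13.618 = 11.712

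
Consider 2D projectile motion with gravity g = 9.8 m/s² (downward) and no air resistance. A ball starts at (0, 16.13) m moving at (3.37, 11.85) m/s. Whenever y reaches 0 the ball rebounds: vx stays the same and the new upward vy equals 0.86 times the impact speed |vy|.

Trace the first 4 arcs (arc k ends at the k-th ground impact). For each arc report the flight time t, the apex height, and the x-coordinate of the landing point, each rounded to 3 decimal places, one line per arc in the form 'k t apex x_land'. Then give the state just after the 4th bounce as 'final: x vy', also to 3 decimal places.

Arc 1: start y=16.130, vy=11.850 → t=3.390, apex=23.294, x_land=11.423, impact vy=-21.368
  bounce: vy ← 0.86·21.368 = 18.376
Arc 2: start y=0.000, vy=18.376 → t=3.750, apex=17.229, x_land=24.061, impact vy=-18.376
  bounce: vy ← 0.86·18.376 = 15.803
Arc 3: start y=0.000, vy=15.803 → t=3.225, apex=12.742, x_land=34.930, impact vy=-15.803
  bounce: vy ← 0.86·15.803 = 13.591
Arc 4: start y=0.000, vy=13.591 → t=2.774, apex=9.424, x_land=44.277, impact vy=-13.591
  bounce: vy ← 0.86·13.591 = 11.688

1 3.390 23.294 11.423
2 3.750 17.229 24.061
3 3.225 12.742 34.930
4 2.774 9.424 44.277
final: 44.277 11.688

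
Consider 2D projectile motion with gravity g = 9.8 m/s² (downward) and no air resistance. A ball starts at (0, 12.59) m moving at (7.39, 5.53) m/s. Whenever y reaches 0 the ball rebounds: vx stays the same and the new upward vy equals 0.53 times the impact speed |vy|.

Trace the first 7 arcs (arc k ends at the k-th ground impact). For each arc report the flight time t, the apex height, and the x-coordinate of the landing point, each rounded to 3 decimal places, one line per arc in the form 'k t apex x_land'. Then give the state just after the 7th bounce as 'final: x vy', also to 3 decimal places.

Arc 1: start y=12.590, vy=5.530 → t=2.264, apex=14.150, x_land=16.728, impact vy=-16.654
  bounce: vy ← 0.53·16.654 = 8.826
Arc 2: start y=0.000, vy=8.826 → t=1.801, apex=3.975, x_land=30.040, impact vy=-8.826
  bounce: vy ← 0.53·8.826 = 4.678
Arc 3: start y=0.000, vy=4.678 → t=0.955, apex=1.117, x_land=37.095, impact vy=-4.678
  bounce: vy ← 0.53·4.678 = 2.479
Arc 4: start y=0.000, vy=2.479 → t=0.506, apex=0.314, x_land=40.835, impact vy=-2.479
  bounce: vy ← 0.53·2.479 = 1.314
Arc 5: start y=0.000, vy=1.314 → t=0.268, apex=0.088, x_land=42.816, impact vy=-1.314
  bounce: vy ← 0.53·1.314 = 0.696
Arc 6: start y=0.000, vy=0.696 → t=0.142, apex=0.025, x_land=43.867, impact vy=-0.696
  bounce: vy ← 0.53·0.696 = 0.369
Arc 7: start y=0.000, vy=0.369 → t=0.075, apex=0.007, x_land=44.423, impact vy=-0.369
  bounce: vy ← 0.53·0.369 = 0.196

1 2.264 14.150 16.728
2 1.801 3.975 30.040
3 0.955 1.117 37.095
4 0.506 0.314 40.835
5 0.268 0.088 42.816
6 0.142 0.025 43.867
7 0.075 0.007 44.423
final: 44.423 0.196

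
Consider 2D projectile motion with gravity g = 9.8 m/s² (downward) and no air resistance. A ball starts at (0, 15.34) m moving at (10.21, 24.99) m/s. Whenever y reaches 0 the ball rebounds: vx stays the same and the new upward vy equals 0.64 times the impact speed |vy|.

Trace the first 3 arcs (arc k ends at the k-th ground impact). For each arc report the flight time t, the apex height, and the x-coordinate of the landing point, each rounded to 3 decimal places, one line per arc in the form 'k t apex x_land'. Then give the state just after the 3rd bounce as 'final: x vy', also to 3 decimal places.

1 5.654 47.202 57.725
2 3.973 19.334 98.287
3 2.543 7.919 124.246
final: 124.246 7.974

Arc 1: start y=15.340, vy=24.990 → t=5.654, apex=47.202, x_land=57.725, impact vy=-30.417
  bounce: vy ← 0.64·30.417 = 19.467
Arc 2: start y=0.000, vy=19.467 → t=3.973, apex=19.334, x_land=98.287, impact vy=-19.467
  bounce: vy ← 0.64·19.467 = 12.459
Arc 3: start y=0.000, vy=12.459 → t=2.543, apex=7.919, x_land=124.246, impact vy=-12.459
  bounce: vy ← 0.64·12.459 = 7.974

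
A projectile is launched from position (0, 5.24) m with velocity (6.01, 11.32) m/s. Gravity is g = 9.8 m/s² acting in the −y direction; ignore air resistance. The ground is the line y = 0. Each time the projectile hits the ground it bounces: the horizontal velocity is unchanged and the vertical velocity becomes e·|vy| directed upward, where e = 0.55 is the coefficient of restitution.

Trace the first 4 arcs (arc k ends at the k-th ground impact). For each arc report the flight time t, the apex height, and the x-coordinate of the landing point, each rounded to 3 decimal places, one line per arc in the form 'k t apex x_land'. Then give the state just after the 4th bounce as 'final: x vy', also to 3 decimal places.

1 2.705 11.778 16.260
2 1.705 3.563 26.509
3 0.938 1.078 32.147
4 0.516 0.326 35.247
final: 35.247 1.390

Arc 1: start y=5.240, vy=11.320 → t=2.705, apex=11.778, x_land=16.260, impact vy=-15.194
  bounce: vy ← 0.55·15.194 = 8.356
Arc 2: start y=0.000, vy=8.356 → t=1.705, apex=3.563, x_land=26.509, impact vy=-8.356
  bounce: vy ← 0.55·8.356 = 4.596
Arc 3: start y=0.000, vy=4.596 → t=0.938, apex=1.078, x_land=32.147, impact vy=-4.596
  bounce: vy ← 0.55·4.596 = 2.528
Arc 4: start y=0.000, vy=2.528 → t=0.516, apex=0.326, x_land=35.247, impact vy=-2.528
  bounce: vy ← 0.55·2.528 = 1.390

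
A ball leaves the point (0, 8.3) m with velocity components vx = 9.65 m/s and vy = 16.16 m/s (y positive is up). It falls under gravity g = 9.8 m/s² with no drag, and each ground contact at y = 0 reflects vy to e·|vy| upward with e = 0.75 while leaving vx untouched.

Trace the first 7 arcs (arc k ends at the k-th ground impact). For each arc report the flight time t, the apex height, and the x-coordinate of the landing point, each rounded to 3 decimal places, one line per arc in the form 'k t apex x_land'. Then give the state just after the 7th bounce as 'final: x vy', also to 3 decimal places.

Arc 1: start y=8.300, vy=16.160 → t=3.750, apex=21.624, x_land=36.185, impact vy=-20.587
  bounce: vy ← 0.75·20.587 = 15.440
Arc 2: start y=0.000, vy=15.440 → t=3.151, apex=12.163, x_land=66.592, impact vy=-15.440
  bounce: vy ← 0.75·15.440 = 11.580
Arc 3: start y=0.000, vy=11.580 → t=2.363, apex=6.842, x_land=89.398, impact vy=-11.580
  bounce: vy ← 0.75·11.580 = 8.685
Arc 4: start y=0.000, vy=8.685 → t=1.772, apex=3.849, x_land=106.503, impact vy=-8.685
  bounce: vy ← 0.75·8.685 = 6.514
Arc 5: start y=0.000, vy=6.514 → t=1.329, apex=2.165, x_land=119.331, impact vy=-6.514
  bounce: vy ← 0.75·6.514 = 4.885
Arc 6: start y=0.000, vy=4.885 → t=0.997, apex=1.218, x_land=128.952, impact vy=-4.885
  bounce: vy ← 0.75·4.885 = 3.664
Arc 7: start y=0.000, vy=3.664 → t=0.748, apex=0.685, x_land=136.168, impact vy=-3.664
  bounce: vy ← 0.75·3.664 = 2.748

1 3.750 21.624 36.185
2 3.151 12.163 66.592
3 2.363 6.842 89.398
4 1.772 3.849 106.503
5 1.329 2.165 119.331
6 0.997 1.218 128.952
7 0.748 0.685 136.168
final: 136.168 2.748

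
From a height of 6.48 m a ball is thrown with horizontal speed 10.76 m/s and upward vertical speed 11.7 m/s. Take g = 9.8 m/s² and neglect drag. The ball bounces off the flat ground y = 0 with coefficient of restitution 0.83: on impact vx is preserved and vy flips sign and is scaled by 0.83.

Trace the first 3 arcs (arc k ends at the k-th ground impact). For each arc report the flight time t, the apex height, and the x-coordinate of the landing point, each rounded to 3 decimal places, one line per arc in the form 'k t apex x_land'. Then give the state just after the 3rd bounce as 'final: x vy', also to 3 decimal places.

1 2.852 13.464 30.682
2 2.752 9.275 60.291
3 2.284 6.390 84.865
final: 84.865 9.289

Arc 1: start y=6.480, vy=11.700 → t=2.852, apex=13.464, x_land=30.682, impact vy=-16.245
  bounce: vy ← 0.83·16.245 = 13.483
Arc 2: start y=0.000, vy=13.483 → t=2.752, apex=9.275, x_land=60.291, impact vy=-13.483
  bounce: vy ← 0.83·13.483 = 11.191
Arc 3: start y=0.000, vy=11.191 → t=2.284, apex=6.390, x_land=84.865, impact vy=-11.191
  bounce: vy ← 0.83·11.191 = 9.289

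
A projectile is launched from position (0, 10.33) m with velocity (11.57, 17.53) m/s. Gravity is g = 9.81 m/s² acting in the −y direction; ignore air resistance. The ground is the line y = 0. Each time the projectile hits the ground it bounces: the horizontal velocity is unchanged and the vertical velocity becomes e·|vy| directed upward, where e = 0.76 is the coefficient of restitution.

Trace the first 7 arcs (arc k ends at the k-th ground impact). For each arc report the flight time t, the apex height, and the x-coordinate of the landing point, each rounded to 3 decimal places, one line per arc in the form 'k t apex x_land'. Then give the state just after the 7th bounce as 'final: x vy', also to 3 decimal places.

Arc 1: start y=10.330, vy=17.530 → t=4.089, apex=25.993, x_land=47.309, impact vy=-22.583
  bounce: vy ← 0.76·22.583 = 17.163
Arc 2: start y=0.000, vy=17.163 → t=3.499, apex=15.013, x_land=87.793, impact vy=-17.163
  bounce: vy ← 0.76·17.163 = 13.044
Arc 3: start y=0.000, vy=13.044 → t=2.659, apex=8.672, x_land=118.561, impact vy=-13.044
  bounce: vy ← 0.76·13.044 = 9.913
Arc 4: start y=0.000, vy=9.913 → t=2.021, apex=5.009, x_land=141.944, impact vy=-9.913
  bounce: vy ← 0.76·9.913 = 7.534
Arc 5: start y=0.000, vy=7.534 → t=1.536, apex=2.893, x_land=159.716, impact vy=-7.534
  bounce: vy ← 0.76·7.534 = 5.726
Arc 6: start y=0.000, vy=5.726 → t=1.167, apex=1.671, x_land=173.222, impact vy=-5.726
  bounce: vy ← 0.76·5.726 = 4.352
Arc 7: start y=0.000, vy=4.352 → t=0.887, apex=0.965, x_land=183.487, impact vy=-4.352
  bounce: vy ← 0.76·4.352 = 3.307

1 4.089 25.993 47.309
2 3.499 15.013 87.793
3 2.659 8.672 118.561
4 2.021 5.009 141.944
5 1.536 2.893 159.716
6 1.167 1.671 173.222
7 0.887 0.965 183.487
final: 183.487 3.307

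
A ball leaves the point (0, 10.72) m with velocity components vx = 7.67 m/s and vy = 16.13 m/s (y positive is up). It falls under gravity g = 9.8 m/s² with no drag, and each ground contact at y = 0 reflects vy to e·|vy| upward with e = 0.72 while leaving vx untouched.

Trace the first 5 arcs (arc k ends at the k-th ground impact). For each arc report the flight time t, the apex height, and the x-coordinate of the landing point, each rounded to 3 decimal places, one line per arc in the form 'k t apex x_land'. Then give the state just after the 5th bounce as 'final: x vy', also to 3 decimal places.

1 3.859 23.994 29.597
2 3.187 12.439 54.038
3 2.294 6.448 71.635
4 1.652 3.343 84.305
5 1.189 1.733 93.428
final: 93.428 4.196

Arc 1: start y=10.720, vy=16.130 → t=3.859, apex=23.994, x_land=29.597, impact vy=-21.686
  bounce: vy ← 0.72·21.686 = 15.614
Arc 2: start y=0.000, vy=15.614 → t=3.187, apex=12.439, x_land=54.038, impact vy=-15.614
  bounce: vy ← 0.72·15.614 = 11.242
Arc 3: start y=0.000, vy=11.242 → t=2.294, apex=6.448, x_land=71.635, impact vy=-11.242
  bounce: vy ← 0.72·11.242 = 8.094
Arc 4: start y=0.000, vy=8.094 → t=1.652, apex=3.343, x_land=84.305, impact vy=-8.094
  bounce: vy ← 0.72·8.094 = 5.828
Arc 5: start y=0.000, vy=5.828 → t=1.189, apex=1.733, x_land=93.428, impact vy=-5.828
  bounce: vy ← 0.72·5.828 = 4.196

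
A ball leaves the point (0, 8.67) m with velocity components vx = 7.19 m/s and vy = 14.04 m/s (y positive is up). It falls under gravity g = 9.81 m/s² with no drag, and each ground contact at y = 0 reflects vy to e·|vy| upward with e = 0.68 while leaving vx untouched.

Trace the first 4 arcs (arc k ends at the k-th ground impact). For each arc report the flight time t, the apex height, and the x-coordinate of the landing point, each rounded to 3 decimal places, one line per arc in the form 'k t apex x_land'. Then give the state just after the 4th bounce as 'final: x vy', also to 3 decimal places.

Arc 1: start y=8.670, vy=14.040 → t=3.385, apex=18.717, x_land=24.335, impact vy=-19.163
  bounce: vy ← 0.68·19.163 = 13.031
Arc 2: start y=0.000, vy=13.031 → t=2.657, apex=8.655, x_land=43.437, impact vy=-13.031
  bounce: vy ← 0.68·13.031 = 8.861
Arc 3: start y=0.000, vy=8.861 → t=1.807, apex=4.002, x_land=56.426, impact vy=-8.861
  bounce: vy ← 0.68·8.861 = 6.026
Arc 4: start y=0.000, vy=6.026 → t=1.228, apex=1.850, x_land=65.258, impact vy=-6.026
  bounce: vy ← 0.68·6.026 = 4.097

1 3.385 18.717 24.335
2 2.657 8.655 43.437
3 1.807 4.002 56.426
4 1.228 1.850 65.258
final: 65.258 4.097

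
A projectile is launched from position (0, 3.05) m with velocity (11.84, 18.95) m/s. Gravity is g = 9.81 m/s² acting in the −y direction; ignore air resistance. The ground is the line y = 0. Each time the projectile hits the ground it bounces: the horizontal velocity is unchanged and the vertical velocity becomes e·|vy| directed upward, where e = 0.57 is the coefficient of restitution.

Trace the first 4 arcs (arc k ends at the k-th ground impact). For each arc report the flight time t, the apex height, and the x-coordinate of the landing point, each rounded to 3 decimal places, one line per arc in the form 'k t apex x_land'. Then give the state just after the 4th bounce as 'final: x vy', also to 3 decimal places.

1 4.018 21.353 47.575
2 2.379 6.938 75.737
3 1.356 2.254 91.789
4 0.773 0.732 100.939
final: 100.939 2.161

Arc 1: start y=3.050, vy=18.950 → t=4.018, apex=21.353, x_land=47.575, impact vy=-20.468
  bounce: vy ← 0.57·20.468 = 11.667
Arc 2: start y=0.000, vy=11.667 → t=2.379, apex=6.938, x_land=75.737, impact vy=-11.667
  bounce: vy ← 0.57·11.667 = 6.650
Arc 3: start y=0.000, vy=6.650 → t=1.356, apex=2.254, x_land=91.789, impact vy=-6.650
  bounce: vy ← 0.57·6.650 = 3.791
Arc 4: start y=0.000, vy=3.791 → t=0.773, apex=0.732, x_land=100.939, impact vy=-3.791
  bounce: vy ← 0.57·3.791 = 2.161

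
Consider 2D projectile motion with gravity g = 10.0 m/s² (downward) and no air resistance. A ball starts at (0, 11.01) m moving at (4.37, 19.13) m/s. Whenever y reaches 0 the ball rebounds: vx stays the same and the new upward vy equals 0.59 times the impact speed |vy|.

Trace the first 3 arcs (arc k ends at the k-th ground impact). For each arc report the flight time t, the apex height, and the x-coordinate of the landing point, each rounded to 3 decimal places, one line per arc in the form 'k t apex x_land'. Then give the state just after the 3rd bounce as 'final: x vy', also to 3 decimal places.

Arc 1: start y=11.010, vy=19.130 → t=4.334, apex=29.308, x_land=18.940, impact vy=-24.211
  bounce: vy ← 0.59·24.211 = 14.284
Arc 2: start y=0.000, vy=14.284 → t=2.857, apex=10.202, x_land=31.424, impact vy=-14.284
  bounce: vy ← 0.59·14.284 = 8.428
Arc 3: start y=0.000, vy=8.428 → t=1.686, apex=3.551, x_land=38.790, impact vy=-8.428
  bounce: vy ← 0.59·8.428 = 4.972

1 4.334 29.308 18.940
2 2.857 10.202 31.424
3 1.686 3.551 38.790
final: 38.790 4.972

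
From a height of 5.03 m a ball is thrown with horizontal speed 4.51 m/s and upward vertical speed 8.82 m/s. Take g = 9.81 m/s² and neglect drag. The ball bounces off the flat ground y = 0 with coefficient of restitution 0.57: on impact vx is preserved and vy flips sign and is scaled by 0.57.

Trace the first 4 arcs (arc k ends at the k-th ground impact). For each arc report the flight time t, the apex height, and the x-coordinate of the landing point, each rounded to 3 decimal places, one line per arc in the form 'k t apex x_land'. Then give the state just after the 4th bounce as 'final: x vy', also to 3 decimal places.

1 2.253 8.995 10.162
2 1.544 2.922 17.125
3 0.880 0.950 21.093
4 0.502 0.308 23.355
final: 23.355 1.402

Arc 1: start y=5.030, vy=8.820 → t=2.253, apex=8.995, x_land=10.162, impact vy=-13.285
  bounce: vy ← 0.57·13.285 = 7.572
Arc 2: start y=0.000, vy=7.572 → t=1.544, apex=2.922, x_land=17.125, impact vy=-7.572
  bounce: vy ← 0.57·7.572 = 4.316
Arc 3: start y=0.000, vy=4.316 → t=0.880, apex=0.950, x_land=21.093, impact vy=-4.316
  bounce: vy ← 0.57·4.316 = 2.460
Arc 4: start y=0.000, vy=2.460 → t=0.502, apex=0.308, x_land=23.355, impact vy=-2.460
  bounce: vy ← 0.57·2.460 = 1.402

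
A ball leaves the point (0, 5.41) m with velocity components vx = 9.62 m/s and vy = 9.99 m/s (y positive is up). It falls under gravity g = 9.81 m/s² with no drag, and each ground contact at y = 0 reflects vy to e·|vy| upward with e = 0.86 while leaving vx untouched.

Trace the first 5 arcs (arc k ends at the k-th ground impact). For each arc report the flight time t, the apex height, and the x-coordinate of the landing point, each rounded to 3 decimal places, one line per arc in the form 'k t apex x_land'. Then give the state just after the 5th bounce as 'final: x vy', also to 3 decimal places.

Arc 1: start y=5.410, vy=9.990 → t=2.481, apex=10.497, x_land=23.869, impact vy=-14.351
  bounce: vy ← 0.86·14.351 = 12.342
Arc 2: start y=0.000, vy=12.342 → t=2.516, apex=7.763, x_land=48.075, impact vy=-12.342
  bounce: vy ← 0.86·12.342 = 10.614
Arc 3: start y=0.000, vy=10.614 → t=2.164, apex=5.742, x_land=68.891, impact vy=-10.614
  bounce: vy ← 0.86·10.614 = 9.128
Arc 4: start y=0.000, vy=9.128 → t=1.861, apex=4.247, x_land=86.793, impact vy=-9.128
  bounce: vy ← 0.86·9.128 = 7.850
Arc 5: start y=0.000, vy=7.850 → t=1.600, apex=3.141, x_land=102.189, impact vy=-7.850
  bounce: vy ← 0.86·7.850 = 6.751

1 2.481 10.497 23.869
2 2.516 7.763 48.075
3 2.164 5.742 68.891
4 1.861 4.247 86.793
5 1.600 3.141 102.189
final: 102.189 6.751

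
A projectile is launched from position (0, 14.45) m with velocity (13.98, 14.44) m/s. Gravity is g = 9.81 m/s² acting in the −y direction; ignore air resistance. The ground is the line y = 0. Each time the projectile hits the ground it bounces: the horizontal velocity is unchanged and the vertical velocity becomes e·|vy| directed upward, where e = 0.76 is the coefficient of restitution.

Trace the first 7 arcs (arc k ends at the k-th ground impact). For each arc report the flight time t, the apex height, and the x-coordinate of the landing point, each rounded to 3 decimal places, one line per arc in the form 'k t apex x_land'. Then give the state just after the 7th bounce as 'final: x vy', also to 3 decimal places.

1 3.733 25.078 52.189
2 3.437 14.485 100.236
3 2.612 8.366 136.753
4 1.985 4.832 164.505
5 1.509 2.791 185.597
6 1.147 1.612 201.627
7 0.871 0.931 213.810
final: 213.810 3.249

Arc 1: start y=14.450, vy=14.440 → t=3.733, apex=25.078, x_land=52.189, impact vy=-22.182
  bounce: vy ← 0.76·22.182 = 16.858
Arc 2: start y=0.000, vy=16.858 → t=3.437, apex=14.485, x_land=100.236, impact vy=-16.858
  bounce: vy ← 0.76·16.858 = 12.812
Arc 3: start y=0.000, vy=12.812 → t=2.612, apex=8.366, x_land=136.753, impact vy=-12.812
  bounce: vy ← 0.76·12.812 = 9.737
Arc 4: start y=0.000, vy=9.737 → t=1.985, apex=4.832, x_land=164.505, impact vy=-9.737
  bounce: vy ← 0.76·9.737 = 7.400
Arc 5: start y=0.000, vy=7.400 → t=1.509, apex=2.791, x_land=185.597, impact vy=-7.400
  bounce: vy ← 0.76·7.400 = 5.624
Arc 6: start y=0.000, vy=5.624 → t=1.147, apex=1.612, x_land=201.627, impact vy=-5.624
  bounce: vy ← 0.76·5.624 = 4.274
Arc 7: start y=0.000, vy=4.274 → t=0.871, apex=0.931, x_land=213.810, impact vy=-4.274
  bounce: vy ← 0.76·4.274 = 3.249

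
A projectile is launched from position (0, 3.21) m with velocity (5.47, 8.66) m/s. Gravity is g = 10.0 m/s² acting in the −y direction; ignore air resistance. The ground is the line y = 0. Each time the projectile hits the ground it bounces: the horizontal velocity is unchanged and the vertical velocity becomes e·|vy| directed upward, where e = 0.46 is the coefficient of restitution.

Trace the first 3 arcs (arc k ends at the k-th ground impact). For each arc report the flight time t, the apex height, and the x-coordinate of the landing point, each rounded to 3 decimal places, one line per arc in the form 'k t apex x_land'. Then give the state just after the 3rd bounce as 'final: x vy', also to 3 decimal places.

1 2.046 6.960 11.191
2 1.085 1.473 17.128
3 0.499 0.312 19.859
final: 19.859 1.148

Arc 1: start y=3.210, vy=8.660 → t=2.046, apex=6.960, x_land=11.191, impact vy=-11.798
  bounce: vy ← 0.46·11.798 = 5.427
Arc 2: start y=0.000, vy=5.427 → t=1.085, apex=1.473, x_land=17.128, impact vy=-5.427
  bounce: vy ← 0.46·5.427 = 2.496
Arc 3: start y=0.000, vy=2.496 → t=0.499, apex=0.312, x_land=19.859, impact vy=-2.496
  bounce: vy ← 0.46·2.496 = 1.148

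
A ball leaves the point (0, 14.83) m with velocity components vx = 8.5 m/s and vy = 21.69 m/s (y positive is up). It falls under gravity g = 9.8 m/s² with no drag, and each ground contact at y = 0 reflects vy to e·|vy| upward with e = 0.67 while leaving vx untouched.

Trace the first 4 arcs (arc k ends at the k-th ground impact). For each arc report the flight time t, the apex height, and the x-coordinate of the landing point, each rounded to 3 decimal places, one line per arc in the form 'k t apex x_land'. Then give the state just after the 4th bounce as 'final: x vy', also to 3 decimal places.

1 5.028 38.833 42.742
2 3.772 17.432 74.806
3 2.527 7.825 96.289
4 1.693 3.513 110.683
final: 110.683 5.559

Arc 1: start y=14.830, vy=21.690 → t=5.028, apex=38.833, x_land=42.742, impact vy=-27.588
  bounce: vy ← 0.67·27.588 = 18.484
Arc 2: start y=0.000, vy=18.484 → t=3.772, apex=17.432, x_land=74.806, impact vy=-18.484
  bounce: vy ← 0.67·18.484 = 12.384
Arc 3: start y=0.000, vy=12.384 → t=2.527, apex=7.825, x_land=96.289, impact vy=-12.384
  bounce: vy ← 0.67·12.384 = 8.298
Arc 4: start y=0.000, vy=8.298 → t=1.693, apex=3.513, x_land=110.683, impact vy=-8.298
  bounce: vy ← 0.67·8.298 = 5.559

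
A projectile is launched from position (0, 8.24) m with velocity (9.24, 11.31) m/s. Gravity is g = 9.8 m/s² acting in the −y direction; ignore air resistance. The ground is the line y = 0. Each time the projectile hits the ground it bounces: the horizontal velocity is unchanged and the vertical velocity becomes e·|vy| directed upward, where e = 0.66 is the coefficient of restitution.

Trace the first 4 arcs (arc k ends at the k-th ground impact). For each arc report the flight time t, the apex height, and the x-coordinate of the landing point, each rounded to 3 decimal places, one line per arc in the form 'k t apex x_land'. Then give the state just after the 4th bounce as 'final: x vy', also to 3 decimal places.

Arc 1: start y=8.240, vy=11.310 → t=2.890, apex=14.766, x_land=26.704, impact vy=-17.012
  bounce: vy ← 0.66·17.012 = 11.228
Arc 2: start y=0.000, vy=11.228 → t=2.291, apex=6.432, x_land=47.877, impact vy=-11.228
  bounce: vy ← 0.66·11.228 = 7.411
Arc 3: start y=0.000, vy=7.411 → t=1.512, apex=2.802, x_land=61.851, impact vy=-7.411
  bounce: vy ← 0.66·7.411 = 4.891
Arc 4: start y=0.000, vy=4.891 → t=0.998, apex=1.220, x_land=71.074, impact vy=-4.891
  bounce: vy ← 0.66·4.891 = 3.228

1 2.890 14.766 26.704
2 2.291 6.432 47.877
3 1.512 2.802 61.851
4 0.998 1.220 71.074
final: 71.074 3.228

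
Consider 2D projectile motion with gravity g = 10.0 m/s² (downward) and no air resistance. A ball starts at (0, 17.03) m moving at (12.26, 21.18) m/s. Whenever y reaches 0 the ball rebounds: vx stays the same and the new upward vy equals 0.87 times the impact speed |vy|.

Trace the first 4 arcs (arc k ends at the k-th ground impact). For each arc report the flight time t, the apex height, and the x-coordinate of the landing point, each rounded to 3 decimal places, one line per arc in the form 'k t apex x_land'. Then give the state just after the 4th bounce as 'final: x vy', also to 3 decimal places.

Arc 1: start y=17.030, vy=21.180 → t=4.927, apex=39.460, x_land=60.408, impact vy=-28.093
  bounce: vy ← 0.87·28.093 = 24.441
Arc 2: start y=0.000, vy=24.441 → t=4.888, apex=29.867, x_land=120.336, impact vy=-24.441
  bounce: vy ← 0.87·24.441 = 21.263
Arc 3: start y=0.000, vy=21.263 → t=4.253, apex=22.606, x_land=172.474, impact vy=-21.263
  bounce: vy ← 0.87·21.263 = 18.499
Arc 4: start y=0.000, vy=18.499 → t=3.700, apex=17.111, x_land=217.834, impact vy=-18.499
  bounce: vy ← 0.87·18.499 = 16.094

1 4.927 39.460 60.408
2 4.888 29.867 120.336
3 4.253 22.606 172.474
4 3.700 17.111 217.834
final: 217.834 16.094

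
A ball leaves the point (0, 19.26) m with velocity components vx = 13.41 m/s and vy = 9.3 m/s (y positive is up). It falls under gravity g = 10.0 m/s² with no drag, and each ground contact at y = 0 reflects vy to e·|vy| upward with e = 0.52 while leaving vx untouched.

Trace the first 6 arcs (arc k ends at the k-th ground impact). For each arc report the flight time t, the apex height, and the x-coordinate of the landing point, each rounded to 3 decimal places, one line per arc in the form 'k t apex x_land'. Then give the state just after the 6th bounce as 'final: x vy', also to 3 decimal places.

Arc 1: start y=19.260, vy=9.300 → t=3.102, apex=23.585, x_land=41.596, impact vy=-21.718
  bounce: vy ← 0.52·21.718 = 11.294
Arc 2: start y=0.000, vy=11.294 → t=2.259, apex=6.377, x_land=71.885, impact vy=-11.294
  bounce: vy ← 0.52·11.294 = 5.873
Arc 3: start y=0.000, vy=5.873 → t=1.175, apex=1.724, x_land=87.636, impact vy=-5.873
  bounce: vy ← 0.52·5.873 = 3.054
Arc 4: start y=0.000, vy=3.054 → t=0.611, apex=0.466, x_land=95.826, impact vy=-3.054
  bounce: vy ← 0.52·3.054 = 1.588
Arc 5: start y=0.000, vy=1.588 → t=0.318, apex=0.126, x_land=100.085, impact vy=-1.588
  bounce: vy ← 0.52·1.588 = 0.826
Arc 6: start y=0.000, vy=0.826 → t=0.165, apex=0.034, x_land=102.299, impact vy=-0.826
  bounce: vy ← 0.52·0.826 = 0.429

1 3.102 23.585 41.596
2 2.259 6.377 71.885
3 1.175 1.724 87.636
4 0.611 0.466 95.826
5 0.318 0.126 100.085
6 0.165 0.034 102.299
final: 102.299 0.429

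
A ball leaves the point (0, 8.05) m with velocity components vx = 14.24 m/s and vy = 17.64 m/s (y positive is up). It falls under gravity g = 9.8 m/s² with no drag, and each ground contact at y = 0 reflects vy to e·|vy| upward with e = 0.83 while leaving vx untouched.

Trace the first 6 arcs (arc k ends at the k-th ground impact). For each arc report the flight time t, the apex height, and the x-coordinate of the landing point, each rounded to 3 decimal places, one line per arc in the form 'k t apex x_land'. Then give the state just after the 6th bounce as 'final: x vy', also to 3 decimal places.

1 4.010 23.926 57.098
2 3.668 16.483 109.333
3 3.045 11.355 152.687
4 2.527 7.822 188.671
5 2.097 5.389 218.538
6 1.741 3.712 243.327
final: 243.327 7.080

Arc 1: start y=8.050, vy=17.640 → t=4.010, apex=23.926, x_land=57.098, impact vy=-21.655
  bounce: vy ← 0.83·21.655 = 17.974
Arc 2: start y=0.000, vy=17.974 → t=3.668, apex=16.483, x_land=109.333, impact vy=-17.974
  bounce: vy ← 0.83·17.974 = 14.918
Arc 3: start y=0.000, vy=14.918 → t=3.045, apex=11.355, x_land=152.687, impact vy=-14.918
  bounce: vy ← 0.83·14.918 = 12.382
Arc 4: start y=0.000, vy=12.382 → t=2.527, apex=7.822, x_land=188.671, impact vy=-12.382
  bounce: vy ← 0.83·12.382 = 10.277
Arc 5: start y=0.000, vy=10.277 → t=2.097, apex=5.389, x_land=218.538, impact vy=-10.277
  bounce: vy ← 0.83·10.277 = 8.530
Arc 6: start y=0.000, vy=8.530 → t=1.741, apex=3.712, x_land=243.327, impact vy=-8.530
  bounce: vy ← 0.83·8.530 = 7.080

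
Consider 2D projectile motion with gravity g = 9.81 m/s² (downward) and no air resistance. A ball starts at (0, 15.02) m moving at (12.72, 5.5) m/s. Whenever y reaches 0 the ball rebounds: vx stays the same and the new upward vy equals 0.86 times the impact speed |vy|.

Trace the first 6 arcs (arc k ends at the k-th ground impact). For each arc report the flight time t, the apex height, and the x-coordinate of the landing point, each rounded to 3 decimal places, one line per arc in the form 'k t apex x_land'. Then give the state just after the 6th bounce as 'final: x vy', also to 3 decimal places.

1 2.398 16.562 30.505
2 3.161 12.249 70.707
3 2.718 9.059 105.281
4 2.338 6.700 135.014
5 2.010 4.956 160.585
6 1.729 3.665 182.576
final: 182.576 7.293

Arc 1: start y=15.020, vy=5.500 → t=2.398, apex=16.562, x_land=30.505, impact vy=-18.026
  bounce: vy ← 0.86·18.026 = 15.502
Arc 2: start y=0.000, vy=15.502 → t=3.161, apex=12.249, x_land=70.707, impact vy=-15.502
  bounce: vy ← 0.86·15.502 = 13.332
Arc 3: start y=0.000, vy=13.332 → t=2.718, apex=9.059, x_land=105.281, impact vy=-13.332
  bounce: vy ← 0.86·13.332 = 11.466
Arc 4: start y=0.000, vy=11.466 → t=2.338, apex=6.700, x_land=135.014, impact vy=-11.466
  bounce: vy ← 0.86·11.466 = 9.860
Arc 5: start y=0.000, vy=9.860 → t=2.010, apex=4.956, x_land=160.585, impact vy=-9.860
  bounce: vy ← 0.86·9.860 = 8.480
Arc 6: start y=0.000, vy=8.480 → t=1.729, apex=3.665, x_land=182.576, impact vy=-8.480
  bounce: vy ← 0.86·8.480 = 7.293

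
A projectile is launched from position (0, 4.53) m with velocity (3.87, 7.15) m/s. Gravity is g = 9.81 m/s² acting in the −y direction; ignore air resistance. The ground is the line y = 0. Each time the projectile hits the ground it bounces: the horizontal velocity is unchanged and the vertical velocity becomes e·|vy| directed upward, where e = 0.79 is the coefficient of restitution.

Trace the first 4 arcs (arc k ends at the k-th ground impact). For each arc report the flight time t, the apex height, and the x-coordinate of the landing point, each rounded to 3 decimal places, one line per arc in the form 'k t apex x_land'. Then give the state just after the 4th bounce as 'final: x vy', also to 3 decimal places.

1 1.935 7.136 7.488
2 1.906 4.453 14.863
3 1.506 2.779 20.690
4 1.189 1.735 25.292
final: 25.292 4.609

Arc 1: start y=4.530, vy=7.150 → t=1.935, apex=7.136, x_land=7.488, impact vy=-11.832
  bounce: vy ← 0.79·11.832 = 9.347
Arc 2: start y=0.000, vy=9.347 → t=1.906, apex=4.453, x_land=14.863, impact vy=-9.347
  bounce: vy ← 0.79·9.347 = 7.384
Arc 3: start y=0.000, vy=7.384 → t=1.506, apex=2.779, x_land=20.690, impact vy=-7.384
  bounce: vy ← 0.79·7.384 = 5.834
Arc 4: start y=0.000, vy=5.834 → t=1.189, apex=1.735, x_land=25.292, impact vy=-5.834
  bounce: vy ← 0.79·5.834 = 4.609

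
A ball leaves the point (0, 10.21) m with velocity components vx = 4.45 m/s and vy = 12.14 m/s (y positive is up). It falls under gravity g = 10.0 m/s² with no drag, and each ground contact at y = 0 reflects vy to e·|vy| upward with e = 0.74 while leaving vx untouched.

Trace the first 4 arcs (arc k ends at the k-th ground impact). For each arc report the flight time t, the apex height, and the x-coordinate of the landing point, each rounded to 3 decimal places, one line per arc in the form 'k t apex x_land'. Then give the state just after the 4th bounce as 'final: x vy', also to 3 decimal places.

1 3.089 17.579 13.746
2 2.775 9.626 26.095
3 2.054 5.271 35.234
4 1.520 2.887 41.996
final: 41.996 5.623

Arc 1: start y=10.210, vy=12.140 → t=3.089, apex=17.579, x_land=13.746, impact vy=-18.750
  bounce: vy ← 0.74·18.750 = 13.875
Arc 2: start y=0.000, vy=13.875 → t=2.775, apex=9.626, x_land=26.095, impact vy=-13.875
  bounce: vy ← 0.74·13.875 = 10.268
Arc 3: start y=0.000, vy=10.268 → t=2.054, apex=5.271, x_land=35.234, impact vy=-10.268
  bounce: vy ← 0.74·10.268 = 7.598
Arc 4: start y=0.000, vy=7.598 → t=1.520, apex=2.887, x_land=41.996, impact vy=-7.598
  bounce: vy ← 0.74·7.598 = 5.623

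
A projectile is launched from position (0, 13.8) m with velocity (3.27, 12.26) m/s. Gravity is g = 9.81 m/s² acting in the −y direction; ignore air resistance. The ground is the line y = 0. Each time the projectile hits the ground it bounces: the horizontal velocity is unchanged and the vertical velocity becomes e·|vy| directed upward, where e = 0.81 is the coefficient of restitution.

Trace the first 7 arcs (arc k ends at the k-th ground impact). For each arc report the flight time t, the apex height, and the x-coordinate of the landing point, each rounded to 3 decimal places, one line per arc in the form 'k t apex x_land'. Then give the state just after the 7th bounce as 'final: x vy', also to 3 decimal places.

Arc 1: start y=13.800, vy=12.260 → t=3.341, apex=21.461, x_land=10.927, impact vy=-20.520
  bounce: vy ← 0.81·20.520 = 16.621
Arc 2: start y=0.000, vy=16.621 → t=3.389, apex=14.081, x_land=22.007, impact vy=-16.621
  bounce: vy ← 0.81·16.621 = 13.463
Arc 3: start y=0.000, vy=13.463 → t=2.745, apex=9.238, x_land=30.983, impact vy=-13.463
  bounce: vy ← 0.81·13.463 = 10.905
Arc 4: start y=0.000, vy=10.905 → t=2.223, apex=6.061, x_land=38.253, impact vy=-10.905
  bounce: vy ← 0.81·10.905 = 8.833
Arc 5: start y=0.000, vy=8.833 → t=1.801, apex=3.977, x_land=44.141, impact vy=-8.833
  bounce: vy ← 0.81·8.833 = 7.155
Arc 6: start y=0.000, vy=7.155 → t=1.459, apex=2.609, x_land=48.911, impact vy=-7.155
  bounce: vy ← 0.81·7.155 = 5.795
Arc 7: start y=0.000, vy=5.795 → t=1.182, apex=1.712, x_land=52.775, impact vy=-5.795
  bounce: vy ← 0.81·5.795 = 4.694

1 3.341 21.461 10.927
2 3.389 14.081 22.007
3 2.745 9.238 30.983
4 2.223 6.061 38.253
5 1.801 3.977 44.141
6 1.459 2.609 48.911
7 1.182 1.712 52.775
final: 52.775 4.694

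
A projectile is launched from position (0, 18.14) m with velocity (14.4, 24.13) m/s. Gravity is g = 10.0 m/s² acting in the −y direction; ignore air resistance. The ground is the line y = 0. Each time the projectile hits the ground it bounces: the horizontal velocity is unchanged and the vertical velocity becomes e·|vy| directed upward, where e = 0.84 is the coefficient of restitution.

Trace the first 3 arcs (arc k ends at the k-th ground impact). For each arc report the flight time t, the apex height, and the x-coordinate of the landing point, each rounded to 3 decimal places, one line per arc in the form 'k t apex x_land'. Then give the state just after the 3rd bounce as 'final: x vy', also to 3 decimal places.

Arc 1: start y=18.140, vy=24.130 → t=5.487, apex=47.253, x_land=79.015, impact vy=-30.742
  bounce: vy ← 0.84·30.742 = 25.823
Arc 2: start y=0.000, vy=25.823 → t=5.165, apex=33.342, x_land=153.386, impact vy=-25.823
  bounce: vy ← 0.84·25.823 = 21.691
Arc 3: start y=0.000, vy=21.691 → t=4.338, apex=23.526, x_land=215.857, impact vy=-21.691
  bounce: vy ← 0.84·21.691 = 18.221

1 5.487 47.253 79.015
2 5.165 33.342 153.386
3 4.338 23.526 215.857
final: 215.857 18.221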